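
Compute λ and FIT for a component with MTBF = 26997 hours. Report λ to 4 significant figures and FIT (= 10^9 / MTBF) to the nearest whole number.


Formula: λ = 1 / MTBF; FIT = λ × 1e9 = 1e9 / MTBF
λ = 1 / 26997 ≈ 3.704e-05 failures/hour
FIT = 1e9 / 26997 ≈ 37041 failures per 1e9 hours (nearest whole number)

λ = 3.704e-05 /h, FIT = 37041


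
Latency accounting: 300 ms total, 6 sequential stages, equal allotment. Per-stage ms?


Formula: per_stage = total_budget / stages
per_stage = 300 / 6
per_stage = 50.0 ms

50.0 ms


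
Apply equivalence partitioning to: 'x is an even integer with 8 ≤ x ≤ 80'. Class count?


Constraint: even integers in [8, 80]
Class 1: x < 8 — out-of-range invalid
Class 2: x in [8,80] but odd — wrong type invalid
Class 3: x in [8,80] and even — valid
Class 4: x > 80 — out-of-range invalid
Total equivalence classes: 4

4 equivalence classes


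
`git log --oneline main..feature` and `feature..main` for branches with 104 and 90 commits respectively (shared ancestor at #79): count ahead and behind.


Common ancestor: commit #79
feature commits after divergence: 104 - 79 = 25
main commits after divergence: 90 - 79 = 11
feature is 25 commits ahead of main
main is 11 commits ahead of feature

feature ahead: 25, main ahead: 11


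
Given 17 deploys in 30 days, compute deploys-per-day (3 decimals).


Formula: deployments per day = releases / days
= 17 / 30
= 0.567 deploys/day
(equivalently, 3.97 deploys/week)

0.567 deploys/day


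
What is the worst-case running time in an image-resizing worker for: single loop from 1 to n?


Reasoning: one pass through n items
Complexity: O(n)

O(n)


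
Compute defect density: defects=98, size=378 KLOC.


Defect density = defects / KLOC
Defect density = 98 / 378
Defect density = 0.259 defects/KLOC

0.259 defects/KLOC


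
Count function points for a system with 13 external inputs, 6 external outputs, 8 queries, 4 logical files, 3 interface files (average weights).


UFP = EI*4 + EO*5 + EQ*4 + ILF*10 + EIF*7
UFP = 13*4 + 6*5 + 8*4 + 4*10 + 3*7
UFP = 52 + 30 + 32 + 40 + 21
UFP = 175

175


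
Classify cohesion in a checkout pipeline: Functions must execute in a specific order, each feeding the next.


Reasoning: Output of one is input to next
Type: Sequential cohesion

Sequential cohesion


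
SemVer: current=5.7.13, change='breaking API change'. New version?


Current: 5.7.13
Change category: 'breaking API change' → major bump
SemVer rule: major bump → increment MAJOR, reset MINOR and PATCH to 0
New: 6.0.0

6.0.0


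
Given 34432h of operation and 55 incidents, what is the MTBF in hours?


Formula: MTBF = Total operating time / Number of failures
MTBF = 34432 / 55
MTBF = 626.04 hours

626.04 hours


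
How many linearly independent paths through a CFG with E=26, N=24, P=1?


Formula: V(G) = E - N + 2P
V(G) = 26 - 24 + 2*1
V(G) = 2 + 2
V(G) = 4

4


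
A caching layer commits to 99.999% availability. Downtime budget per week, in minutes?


Formula: allowed downtime = period * (100 - SLA) / 100
Period (week) = 10080 minutes
Unavailability fraction = (100 - 99.999) / 100
Allowed downtime = 10080 * (100 - 99.999) / 100
Allowed downtime = 0.1008 minutes

0.1008 minutes


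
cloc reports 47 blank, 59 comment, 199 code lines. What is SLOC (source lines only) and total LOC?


Total LOC = blank + comment + code
Total LOC = 47 + 59 + 199 = 305
SLOC (source only) = code = 199

Total LOC: 305, SLOC: 199


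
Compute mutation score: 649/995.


Mutation score = killed / total * 100
Mutation score = 649 / 995 * 100
Mutation score = 65.23%

65.23%


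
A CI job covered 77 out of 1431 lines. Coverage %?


Coverage = covered / total * 100
Coverage = 77 / 1431 * 100
Coverage = 5.38%

5.38%


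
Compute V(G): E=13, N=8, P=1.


Formula: V(G) = E - N + 2P
V(G) = 13 - 8 + 2*1
V(G) = 5 + 2
V(G) = 7

7


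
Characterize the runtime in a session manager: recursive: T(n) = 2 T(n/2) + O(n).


Reasoning: master theorem case 2 (merge-sort recurrence)
Complexity: O(n log n)

O(n log n)


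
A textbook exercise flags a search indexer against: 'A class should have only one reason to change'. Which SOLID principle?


This describes the Single Responsibility Principle (SRP)

Single Responsibility Principle (SRP)


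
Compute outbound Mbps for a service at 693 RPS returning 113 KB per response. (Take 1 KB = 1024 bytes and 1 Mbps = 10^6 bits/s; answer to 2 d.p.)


Formula: Mbps = payload_bytes * RPS * 8 / 1e6
Payload per request = 113 KB = 113 * 1024 = 115712 bytes
Total bytes/sec = 115712 * 693 = 80188416
Total bits/sec = 80188416 * 8 = 641507328
Mbps = 641507328 / 1e6 = 641.51

641.51 Mbps


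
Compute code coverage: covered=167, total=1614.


Coverage = covered / total * 100
Coverage = 167 / 1614 * 100
Coverage = 10.35%

10.35%


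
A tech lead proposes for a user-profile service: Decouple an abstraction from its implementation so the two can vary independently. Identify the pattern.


This matches the Bridge pattern

Bridge


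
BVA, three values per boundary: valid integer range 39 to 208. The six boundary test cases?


Range: [39, 208]
Boundaries: just below min, min, min+1, max-1, max, just above max
Values: [38, 39, 40, 207, 208, 209]

[38, 39, 40, 207, 208, 209]


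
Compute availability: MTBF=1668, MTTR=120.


Availability = MTBF / (MTBF + MTTR)
Availability = 1668 / (1668 + 120)
Availability = 1668 / 1788
Availability = 93.2886%

93.2886%


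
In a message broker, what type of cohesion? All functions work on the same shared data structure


Reasoning: Functions share data
Type: Communicational cohesion

Communicational cohesion


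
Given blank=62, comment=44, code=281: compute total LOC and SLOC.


Total LOC = blank + comment + code
Total LOC = 62 + 44 + 281 = 387
SLOC (source only) = code = 281

Total LOC: 387, SLOC: 281


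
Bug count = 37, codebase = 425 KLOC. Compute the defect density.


Defect density = defects / KLOC
Defect density = 37 / 425
Defect density = 0.087 defects/KLOC

0.087 defects/KLOC


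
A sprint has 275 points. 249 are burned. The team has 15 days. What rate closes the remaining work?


Formula: Required rate = Remaining points / Days left
Remaining = 275 - 249 = 26 points
Required rate = 26 / 15 = 1.73 points/day

1.73 points/day


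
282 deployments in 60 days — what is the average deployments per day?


Formula: deployments per day = releases / days
= 282 / 60
= 4.7 deploys/day
(equivalently, 32.9 deploys/week)

4.7 deploys/day


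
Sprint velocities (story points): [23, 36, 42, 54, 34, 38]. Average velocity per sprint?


Formula: Avg velocity = Total points / Number of sprints
Points: [23, 36, 42, 54, 34, 38]
Sum = 23 + 36 + 42 + 54 + 34 + 38 = 227
Avg velocity = 227 / 6 = 37.83 points/sprint

37.83 points/sprint


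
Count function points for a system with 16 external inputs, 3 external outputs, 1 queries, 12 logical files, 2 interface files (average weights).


UFP = EI*4 + EO*5 + EQ*4 + ILF*10 + EIF*7
UFP = 16*4 + 3*5 + 1*4 + 12*10 + 2*7
UFP = 64 + 15 + 4 + 120 + 14
UFP = 217

217


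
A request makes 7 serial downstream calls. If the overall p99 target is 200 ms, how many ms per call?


Formula: per_stage = total_budget / stages
per_stage = 200 / 7
per_stage = 28.57 ms

28.57 ms


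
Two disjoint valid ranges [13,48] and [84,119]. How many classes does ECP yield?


Valid ranges: [13,48] and [84,119]
Class 1: x < 13 — invalid
Class 2: 13 ≤ x ≤ 48 — valid
Class 3: 48 < x < 84 — invalid (gap between ranges)
Class 4: 84 ≤ x ≤ 119 — valid
Class 5: x > 119 — invalid
Total equivalence classes: 5

5 equivalence classes


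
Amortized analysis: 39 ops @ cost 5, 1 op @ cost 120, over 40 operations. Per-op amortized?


Formula: Amortized cost = Total cost / Operations
Total cost = (39 * 5) + (1 * 120)
Total cost = 195 + 120 = 315
Amortized = 315 / 40 = 7.875

7.875


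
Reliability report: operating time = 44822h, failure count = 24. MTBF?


Formula: MTBF = Total operating time / Number of failures
MTBF = 44822 / 24
MTBF = 1867.58 hours

1867.58 hours


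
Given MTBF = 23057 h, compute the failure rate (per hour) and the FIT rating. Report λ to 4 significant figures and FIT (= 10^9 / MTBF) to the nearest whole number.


Formula: λ = 1 / MTBF; FIT = λ × 1e9 = 1e9 / MTBF
λ = 1 / 23057 ≈ 4.337e-05 failures/hour
FIT = 1e9 / 23057 ≈ 43371 failures per 1e9 hours (nearest whole number)

λ = 4.337e-05 /h, FIT = 43371


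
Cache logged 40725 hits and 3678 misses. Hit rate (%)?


Formula: hit rate = hits / (hits + misses) * 100
hit rate = 40725 / (40725 + 3678) * 100
hit rate = 40725 / 44403 * 100
hit rate = 91.72%

91.72%


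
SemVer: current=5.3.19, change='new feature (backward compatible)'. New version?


Current: 5.3.19
Change category: 'new feature (backward compatible)' → minor bump
SemVer rule: minor bump → increment MINOR, reset PATCH to 0 (MAJOR unchanged)
New: 5.4.0

5.4.0


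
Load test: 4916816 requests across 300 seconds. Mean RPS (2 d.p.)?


Formula: throughput = requests / seconds
throughput = 4916816 / 300
throughput = 16389.39 requests/second

16389.39 requests/second


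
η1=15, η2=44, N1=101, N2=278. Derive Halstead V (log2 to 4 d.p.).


Formula: V = N * log2(η), where N = N1 + N2 and η = η1 + η2
η = 15 + 44 = 59
N = 101 + 278 = 379
log2(59) ≈ 5.8826
V = 379 * 5.8826 = 2229.51

2229.51


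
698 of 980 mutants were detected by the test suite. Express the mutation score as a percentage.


Mutation score = killed / total * 100
Mutation score = 698 / 980 * 100
Mutation score = 71.22%

71.22%


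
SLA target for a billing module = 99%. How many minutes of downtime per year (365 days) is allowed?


Formula: allowed downtime = period * (100 - SLA) / 100
Period (year (365 days)) = 525600 minutes
Unavailability fraction = (100 - 99.0) / 100
Allowed downtime = 525600 * (100 - 99.0) / 100
Allowed downtime = 5256.0 minutes

5256.0 minutes


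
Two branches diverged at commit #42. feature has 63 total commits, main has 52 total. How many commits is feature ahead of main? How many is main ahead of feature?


Common ancestor: commit #42
feature commits after divergence: 63 - 42 = 21
main commits after divergence: 52 - 42 = 10
feature is 21 commits ahead of main
main is 10 commits ahead of feature

feature ahead: 21, main ahead: 10


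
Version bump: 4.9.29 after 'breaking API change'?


Current: 4.9.29
Change category: 'breaking API change' → major bump
SemVer rule: major bump → increment MAJOR, reset MINOR and PATCH to 0
New: 5.0.0

5.0.0


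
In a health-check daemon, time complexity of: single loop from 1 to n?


Reasoning: one pass through n items
Complexity: O(n)

O(n)


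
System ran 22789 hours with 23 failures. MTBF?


Formula: MTBF = Total operating time / Number of failures
MTBF = 22789 / 23
MTBF = 990.83 hours

990.83 hours


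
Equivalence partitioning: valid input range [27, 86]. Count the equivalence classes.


Valid range: [27, 86]
Class 1: x < 27 — invalid
Class 2: 27 ≤ x ≤ 86 — valid
Class 3: x > 86 — invalid
Total equivalence classes: 3

3 equivalence classes


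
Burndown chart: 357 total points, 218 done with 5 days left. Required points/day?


Formula: Required rate = Remaining points / Days left
Remaining = 357 - 218 = 139 points
Required rate = 139 / 5 = 27.8 points/day

27.8 points/day


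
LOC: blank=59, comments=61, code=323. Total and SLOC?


Total LOC = blank + comment + code
Total LOC = 59 + 61 + 323 = 443
SLOC (source only) = code = 323

Total LOC: 443, SLOC: 323


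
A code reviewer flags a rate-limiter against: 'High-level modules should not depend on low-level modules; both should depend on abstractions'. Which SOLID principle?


This describes the Dependency Inversion Principle (DIP)

Dependency Inversion Principle (DIP)


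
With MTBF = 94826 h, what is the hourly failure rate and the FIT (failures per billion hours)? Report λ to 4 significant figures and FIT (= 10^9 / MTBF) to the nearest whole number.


Formula: λ = 1 / MTBF; FIT = λ × 1e9 = 1e9 / MTBF
λ = 1 / 94826 ≈ 1.055e-05 failures/hour
FIT = 1e9 / 94826 ≈ 10546 failures per 1e9 hours (nearest whole number)

λ = 1.055e-05 /h, FIT = 10546


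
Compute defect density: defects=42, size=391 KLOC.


Defect density = defects / KLOC
Defect density = 42 / 391
Defect density = 0.107 defects/KLOC

0.107 defects/KLOC


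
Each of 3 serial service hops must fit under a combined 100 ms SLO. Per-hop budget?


Formula: per_stage = total_budget / stages
per_stage = 100 / 3
per_stage = 33.33 ms

33.33 ms


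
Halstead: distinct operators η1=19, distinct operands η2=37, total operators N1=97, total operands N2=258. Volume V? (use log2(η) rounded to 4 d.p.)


Formula: V = N * log2(η), where N = N1 + N2 and η = η1 + η2
η = 19 + 37 = 56
N = 97 + 258 = 355
log2(56) ≈ 5.8074
V = 355 * 5.8074 = 2061.63

2061.63


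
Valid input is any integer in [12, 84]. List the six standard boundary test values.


Range: [12, 84]
Boundaries: just below min, min, min+1, max-1, max, just above max
Values: [11, 12, 13, 83, 84, 85]

[11, 12, 13, 83, 84, 85]


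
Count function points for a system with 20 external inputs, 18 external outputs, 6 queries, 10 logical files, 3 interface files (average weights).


UFP = EI*4 + EO*5 + EQ*4 + ILF*10 + EIF*7
UFP = 20*4 + 18*5 + 6*4 + 10*10 + 3*7
UFP = 80 + 90 + 24 + 100 + 21
UFP = 315

315


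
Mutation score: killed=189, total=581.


Mutation score = killed / total * 100
Mutation score = 189 / 581 * 100
Mutation score = 32.53%

32.53%


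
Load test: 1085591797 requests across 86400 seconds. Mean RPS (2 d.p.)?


Formula: throughput = requests / seconds
throughput = 1085591797 / 86400
throughput = 12564.72 requests/second

12564.72 requests/second


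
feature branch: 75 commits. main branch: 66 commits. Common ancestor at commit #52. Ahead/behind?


Common ancestor: commit #52
feature commits after divergence: 75 - 52 = 23
main commits after divergence: 66 - 52 = 14
feature is 23 commits ahead of main
main is 14 commits ahead of feature

feature ahead: 23, main ahead: 14


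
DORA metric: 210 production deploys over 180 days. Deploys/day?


Formula: deployments per day = releases / days
= 210 / 180
= 1.167 deploys/day
(equivalently, 8.17 deploys/week)

1.167 deploys/day


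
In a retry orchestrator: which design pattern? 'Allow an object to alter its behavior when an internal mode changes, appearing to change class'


This matches the State pattern

State


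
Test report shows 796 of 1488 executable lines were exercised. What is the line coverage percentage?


Coverage = covered / total * 100
Coverage = 796 / 1488 * 100
Coverage = 53.49%

53.49%


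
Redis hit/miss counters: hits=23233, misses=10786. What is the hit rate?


Formula: hit rate = hits / (hits + misses) * 100
hit rate = 23233 / (23233 + 10786) * 100
hit rate = 23233 / 34019 * 100
hit rate = 68.29%

68.29%


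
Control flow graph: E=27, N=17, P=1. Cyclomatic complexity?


Formula: V(G) = E - N + 2P
V(G) = 27 - 17 + 2*1
V(G) = 10 + 2
V(G) = 12

12


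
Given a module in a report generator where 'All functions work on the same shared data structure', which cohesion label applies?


Reasoning: Functions share data
Type: Communicational cohesion

Communicational cohesion


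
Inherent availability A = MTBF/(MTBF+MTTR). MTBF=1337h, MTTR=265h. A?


Availability = MTBF / (MTBF + MTTR)
Availability = 1337 / (1337 + 265)
Availability = 1337 / 1602
Availability = 83.4582%

83.4582%


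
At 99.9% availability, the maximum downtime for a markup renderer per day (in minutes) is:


Formula: allowed downtime = period * (100 - SLA) / 100
Period (day) = 1440 minutes
Unavailability fraction = (100 - 99.9) / 100
Allowed downtime = 1440 * (100 - 99.9) / 100
Allowed downtime = 1.44 minutes

1.44 minutes


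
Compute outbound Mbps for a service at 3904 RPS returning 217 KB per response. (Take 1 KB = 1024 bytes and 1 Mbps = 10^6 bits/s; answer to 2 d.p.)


Formula: Mbps = payload_bytes * RPS * 8 / 1e6
Payload per request = 217 KB = 217 * 1024 = 222208 bytes
Total bytes/sec = 222208 * 3904 = 867500032
Total bits/sec = 867500032 * 8 = 6940000256
Mbps = 6940000256 / 1e6 = 6940.0

6940.0 Mbps


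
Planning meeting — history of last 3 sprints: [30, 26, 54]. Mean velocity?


Formula: Avg velocity = Total points / Number of sprints
Points: [30, 26, 54]
Sum = 30 + 26 + 54 = 110
Avg velocity = 110 / 3 = 36.67 points/sprint

36.67 points/sprint


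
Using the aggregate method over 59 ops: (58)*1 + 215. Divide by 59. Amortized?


Formula: Amortized cost = Total cost / Operations
Total cost = (58 * 1) + (1 * 215)
Total cost = 58 + 215 = 273
Amortized = 273 / 59 = 4.6271

4.6271


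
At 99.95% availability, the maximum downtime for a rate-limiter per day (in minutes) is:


Formula: allowed downtime = period * (100 - SLA) / 100
Period (day) = 1440 minutes
Unavailability fraction = (100 - 99.95) / 100
Allowed downtime = 1440 * (100 - 99.95) / 100
Allowed downtime = 0.72 minutes

0.72 minutes


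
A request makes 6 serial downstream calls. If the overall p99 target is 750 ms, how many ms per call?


Formula: per_stage = total_budget / stages
per_stage = 750 / 6
per_stage = 125.0 ms

125.0 ms


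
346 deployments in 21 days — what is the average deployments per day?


Formula: deployments per day = releases / days
= 346 / 21
= 16.476 deploys/day
(equivalently, 115.33 deploys/week)

16.476 deploys/day


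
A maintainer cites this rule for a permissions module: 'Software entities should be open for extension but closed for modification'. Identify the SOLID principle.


This describes the Open/Closed Principle (OCP)

Open/Closed Principle (OCP)


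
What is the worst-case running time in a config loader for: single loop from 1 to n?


Reasoning: one pass through n items
Complexity: O(n)

O(n)


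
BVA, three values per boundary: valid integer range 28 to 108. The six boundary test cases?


Range: [28, 108]
Boundaries: just below min, min, min+1, max-1, max, just above max
Values: [27, 28, 29, 107, 108, 109]

[27, 28, 29, 107, 108, 109]


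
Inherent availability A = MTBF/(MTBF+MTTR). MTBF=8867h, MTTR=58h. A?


Availability = MTBF / (MTBF + MTTR)
Availability = 8867 / (8867 + 58)
Availability = 8867 / 8925
Availability = 99.3501%

99.3501%


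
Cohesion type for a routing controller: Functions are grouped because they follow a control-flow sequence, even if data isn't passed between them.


Reasoning: Grouped by order of execution within a routine, not by data flow
Type: Procedural cohesion

Procedural cohesion


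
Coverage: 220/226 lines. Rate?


Coverage = covered / total * 100
Coverage = 220 / 226 * 100
Coverage = 97.35%

97.35%


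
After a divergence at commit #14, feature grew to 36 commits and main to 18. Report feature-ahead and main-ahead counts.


Common ancestor: commit #14
feature commits after divergence: 36 - 14 = 22
main commits after divergence: 18 - 14 = 4
feature is 22 commits ahead of main
main is 4 commits ahead of feature

feature ahead: 22, main ahead: 4


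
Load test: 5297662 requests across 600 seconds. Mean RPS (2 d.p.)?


Formula: throughput = requests / seconds
throughput = 5297662 / 600
throughput = 8829.44 requests/second

8829.44 requests/second


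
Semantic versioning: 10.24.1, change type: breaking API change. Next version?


Current: 10.24.1
Change category: 'breaking API change' → major bump
SemVer rule: major bump → increment MAJOR, reset MINOR and PATCH to 0
New: 11.0.0

11.0.0


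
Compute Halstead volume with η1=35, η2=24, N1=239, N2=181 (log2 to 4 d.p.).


Formula: V = N * log2(η), where N = N1 + N2 and η = η1 + η2
η = 35 + 24 = 59
N = 239 + 181 = 420
log2(59) ≈ 5.8826
V = 420 * 5.8826 = 2470.69

2470.69


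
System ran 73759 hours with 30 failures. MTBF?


Formula: MTBF = Total operating time / Number of failures
MTBF = 73759 / 30
MTBF = 2458.63 hours

2458.63 hours


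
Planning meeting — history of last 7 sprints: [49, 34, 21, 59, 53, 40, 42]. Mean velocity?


Formula: Avg velocity = Total points / Number of sprints
Points: [49, 34, 21, 59, 53, 40, 42]
Sum = 49 + 34 + 21 + 59 + 53 + 40 + 42 = 298
Avg velocity = 298 / 7 = 42.57 points/sprint

42.57 points/sprint


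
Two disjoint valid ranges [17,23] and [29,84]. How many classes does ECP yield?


Valid ranges: [17,23] and [29,84]
Class 1: x < 17 — invalid
Class 2: 17 ≤ x ≤ 23 — valid
Class 3: 23 < x < 29 — invalid (gap between ranges)
Class 4: 29 ≤ x ≤ 84 — valid
Class 5: x > 84 — invalid
Total equivalence classes: 5

5 equivalence classes


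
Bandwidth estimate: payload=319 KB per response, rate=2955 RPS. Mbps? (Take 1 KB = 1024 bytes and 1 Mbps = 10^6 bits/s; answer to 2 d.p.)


Formula: Mbps = payload_bytes * RPS * 8 / 1e6
Payload per request = 319 KB = 319 * 1024 = 326656 bytes
Total bytes/sec = 326656 * 2955 = 965268480
Total bits/sec = 965268480 * 8 = 7722147840
Mbps = 7722147840 / 1e6 = 7722.15

7722.15 Mbps


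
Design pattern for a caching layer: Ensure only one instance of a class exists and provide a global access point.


This matches the Singleton pattern

Singleton


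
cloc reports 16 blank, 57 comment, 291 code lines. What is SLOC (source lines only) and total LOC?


Total LOC = blank + comment + code
Total LOC = 16 + 57 + 291 = 364
SLOC (source only) = code = 291

Total LOC: 364, SLOC: 291


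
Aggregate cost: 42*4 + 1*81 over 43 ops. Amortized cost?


Formula: Amortized cost = Total cost / Operations
Total cost = (42 * 4) + (1 * 81)
Total cost = 168 + 81 = 249
Amortized = 249 / 43 = 5.7907

5.7907


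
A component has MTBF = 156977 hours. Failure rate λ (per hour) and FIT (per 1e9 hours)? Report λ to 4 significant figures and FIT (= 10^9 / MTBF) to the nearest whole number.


Formula: λ = 1 / MTBF; FIT = λ × 1e9 = 1e9 / MTBF
λ = 1 / 156977 ≈ 6.370e-06 failures/hour
FIT = 1e9 / 156977 ≈ 6370 failures per 1e9 hours (nearest whole number)

λ = 6.370e-06 /h, FIT = 6370


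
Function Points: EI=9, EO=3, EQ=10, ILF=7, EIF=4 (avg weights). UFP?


UFP = EI*4 + EO*5 + EQ*4 + ILF*10 + EIF*7
UFP = 9*4 + 3*5 + 10*4 + 7*10 + 4*7
UFP = 36 + 15 + 40 + 70 + 28
UFP = 189

189


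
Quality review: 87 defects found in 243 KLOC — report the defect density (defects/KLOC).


Defect density = defects / KLOC
Defect density = 87 / 243
Defect density = 0.358 defects/KLOC

0.358 defects/KLOC


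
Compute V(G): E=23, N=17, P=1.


Formula: V(G) = E - N + 2P
V(G) = 23 - 17 + 2*1
V(G) = 6 + 2
V(G) = 8

8


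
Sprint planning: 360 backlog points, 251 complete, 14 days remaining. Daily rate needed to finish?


Formula: Required rate = Remaining points / Days left
Remaining = 360 - 251 = 109 points
Required rate = 109 / 14 = 7.79 points/day

7.79 points/day


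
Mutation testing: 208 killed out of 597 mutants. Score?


Mutation score = killed / total * 100
Mutation score = 208 / 597 * 100
Mutation score = 34.84%

34.84%


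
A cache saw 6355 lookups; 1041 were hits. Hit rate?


Formula: hit rate = hits / (hits + misses) * 100
hit rate = 1041 / (1041 + 5314) * 100
hit rate = 1041 / 6355 * 100
hit rate = 16.38%

16.38%


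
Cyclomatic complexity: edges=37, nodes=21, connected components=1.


Formula: V(G) = E - N + 2P
V(G) = 37 - 21 + 2*1
V(G) = 16 + 2
V(G) = 18

18


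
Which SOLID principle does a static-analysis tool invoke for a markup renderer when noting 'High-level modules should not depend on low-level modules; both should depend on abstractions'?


This describes the Dependency Inversion Principle (DIP)

Dependency Inversion Principle (DIP)


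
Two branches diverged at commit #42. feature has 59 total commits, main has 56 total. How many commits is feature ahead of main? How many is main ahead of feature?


Common ancestor: commit #42
feature commits after divergence: 59 - 42 = 17
main commits after divergence: 56 - 42 = 14
feature is 17 commits ahead of main
main is 14 commits ahead of feature

feature ahead: 17, main ahead: 14


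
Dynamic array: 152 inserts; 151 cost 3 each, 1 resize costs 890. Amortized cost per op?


Formula: Amortized cost = Total cost / Operations
Total cost = (151 * 3) + (1 * 890)
Total cost = 453 + 890 = 1343
Amortized = 1343 / 152 = 8.8355

8.8355


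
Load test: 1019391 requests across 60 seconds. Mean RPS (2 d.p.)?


Formula: throughput = requests / seconds
throughput = 1019391 / 60
throughput = 16989.85 requests/second

16989.85 requests/second


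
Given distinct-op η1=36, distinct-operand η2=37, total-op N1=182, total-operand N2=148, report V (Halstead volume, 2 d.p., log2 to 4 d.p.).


Formula: V = N * log2(η), where N = N1 + N2 and η = η1 + η2
η = 36 + 37 = 73
N = 182 + 148 = 330
log2(73) ≈ 6.1898
V = 330 * 6.1898 = 2042.63

2042.63


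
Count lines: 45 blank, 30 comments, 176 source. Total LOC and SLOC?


Total LOC = blank + comment + code
Total LOC = 45 + 30 + 176 = 251
SLOC (source only) = code = 176

Total LOC: 251, SLOC: 176


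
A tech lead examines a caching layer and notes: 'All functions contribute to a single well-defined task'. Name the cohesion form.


Reasoning: Best: single purpose
Type: Functional cohesion

Functional cohesion


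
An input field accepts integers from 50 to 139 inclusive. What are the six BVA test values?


Range: [50, 139]
Boundaries: just below min, min, min+1, max-1, max, just above max
Values: [49, 50, 51, 138, 139, 140]

[49, 50, 51, 138, 139, 140]


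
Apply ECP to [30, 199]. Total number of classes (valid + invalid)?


Valid range: [30, 199]
Class 1: x < 30 — invalid
Class 2: 30 ≤ x ≤ 199 — valid
Class 3: x > 199 — invalid
Total equivalence classes: 3

3 equivalence classes


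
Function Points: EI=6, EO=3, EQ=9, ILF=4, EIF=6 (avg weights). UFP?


UFP = EI*4 + EO*5 + EQ*4 + ILF*10 + EIF*7
UFP = 6*4 + 3*5 + 9*4 + 4*10 + 6*7
UFP = 24 + 15 + 36 + 40 + 42
UFP = 157

157


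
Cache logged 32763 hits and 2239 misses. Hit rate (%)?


Formula: hit rate = hits / (hits + misses) * 100
hit rate = 32763 / (32763 + 2239) * 100
hit rate = 32763 / 35002 * 100
hit rate = 93.6%

93.6%


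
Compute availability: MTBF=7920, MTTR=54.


Availability = MTBF / (MTBF + MTTR)
Availability = 7920 / (7920 + 54)
Availability = 7920 / 7974
Availability = 99.3228%

99.3228%


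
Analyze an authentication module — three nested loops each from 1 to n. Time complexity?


Reasoning: three levels of nesting over n
Complexity: O(n^3)

O(n^3)


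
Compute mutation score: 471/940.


Mutation score = killed / total * 100
Mutation score = 471 / 940 * 100
Mutation score = 50.11%

50.11%


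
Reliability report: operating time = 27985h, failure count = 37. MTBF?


Formula: MTBF = Total operating time / Number of failures
MTBF = 27985 / 37
MTBF = 756.35 hours

756.35 hours


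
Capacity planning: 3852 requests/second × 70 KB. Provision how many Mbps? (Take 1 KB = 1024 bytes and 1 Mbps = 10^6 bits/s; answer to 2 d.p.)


Formula: Mbps = payload_bytes * RPS * 8 / 1e6
Payload per request = 70 KB = 70 * 1024 = 71680 bytes
Total bytes/sec = 71680 * 3852 = 276111360
Total bits/sec = 276111360 * 8 = 2208890880
Mbps = 2208890880 / 1e6 = 2208.89

2208.89 Mbps


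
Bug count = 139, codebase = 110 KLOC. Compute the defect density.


Defect density = defects / KLOC
Defect density = 139 / 110
Defect density = 1.264 defects/KLOC

1.264 defects/KLOC


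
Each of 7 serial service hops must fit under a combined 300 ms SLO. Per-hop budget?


Formula: per_stage = total_budget / stages
per_stage = 300 / 7
per_stage = 42.86 ms

42.86 ms


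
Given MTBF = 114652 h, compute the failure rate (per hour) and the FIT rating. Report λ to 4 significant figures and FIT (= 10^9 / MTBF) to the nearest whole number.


Formula: λ = 1 / MTBF; FIT = λ × 1e9 = 1e9 / MTBF
λ = 1 / 114652 ≈ 8.722e-06 failures/hour
FIT = 1e9 / 114652 ≈ 8722 failures per 1e9 hours (nearest whole number)

λ = 8.722e-06 /h, FIT = 8722


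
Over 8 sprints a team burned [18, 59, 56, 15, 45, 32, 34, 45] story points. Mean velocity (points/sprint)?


Formula: Avg velocity = Total points / Number of sprints
Points: [18, 59, 56, 15, 45, 32, 34, 45]
Sum = 18 + 59 + 56 + 15 + 45 + 32 + 34 + 45 = 304
Avg velocity = 304 / 8 = 38.0 points/sprint

38.0 points/sprint


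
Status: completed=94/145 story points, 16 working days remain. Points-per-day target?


Formula: Required rate = Remaining points / Days left
Remaining = 145 - 94 = 51 points
Required rate = 51 / 16 = 3.19 points/day

3.19 points/day


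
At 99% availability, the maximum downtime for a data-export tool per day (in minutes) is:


Formula: allowed downtime = period * (100 - SLA) / 100
Period (day) = 1440 minutes
Unavailability fraction = (100 - 99.0) / 100
Allowed downtime = 1440 * (100 - 99.0) / 100
Allowed downtime = 14.4 minutes

14.4 minutes


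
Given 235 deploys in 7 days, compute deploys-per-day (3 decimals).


Formula: deployments per day = releases / days
= 235 / 7
= 33.571 deploys/day
(equivalently, 235.0 deploys/week)

33.571 deploys/day


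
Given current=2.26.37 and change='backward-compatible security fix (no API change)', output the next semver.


Current: 2.26.37
Change category: 'backward-compatible security fix (no API change)' → patch bump
SemVer rule: patch bump → increment PATCH (MAJOR and MINOR unchanged)
New: 2.26.38

2.26.38


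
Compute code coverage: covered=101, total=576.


Coverage = covered / total * 100
Coverage = 101 / 576 * 100
Coverage = 17.53%

17.53%


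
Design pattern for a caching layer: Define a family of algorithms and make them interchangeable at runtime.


This matches the Strategy pattern

Strategy


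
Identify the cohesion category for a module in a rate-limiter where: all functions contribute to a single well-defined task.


Reasoning: Best: single purpose
Type: Functional cohesion

Functional cohesion


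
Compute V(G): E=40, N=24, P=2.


Formula: V(G) = E - N + 2P
V(G) = 40 - 24 + 2*2
V(G) = 16 + 4
V(G) = 20

20


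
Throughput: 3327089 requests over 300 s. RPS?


Formula: throughput = requests / seconds
throughput = 3327089 / 300
throughput = 11090.3 requests/second

11090.3 requests/second


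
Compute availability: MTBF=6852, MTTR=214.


Availability = MTBF / (MTBF + MTTR)
Availability = 6852 / (6852 + 214)
Availability = 6852 / 7066
Availability = 96.9714%

96.9714%


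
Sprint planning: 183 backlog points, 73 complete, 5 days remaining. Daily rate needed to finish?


Formula: Required rate = Remaining points / Days left
Remaining = 183 - 73 = 110 points
Required rate = 110 / 5 = 22.0 points/day

22.0 points/day


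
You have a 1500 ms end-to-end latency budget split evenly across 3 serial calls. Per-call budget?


Formula: per_stage = total_budget / stages
per_stage = 1500 / 3
per_stage = 500.0 ms

500.0 ms


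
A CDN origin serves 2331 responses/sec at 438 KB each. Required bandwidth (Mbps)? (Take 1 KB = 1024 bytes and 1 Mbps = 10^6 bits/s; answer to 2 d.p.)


Formula: Mbps = payload_bytes * RPS * 8 / 1e6
Payload per request = 438 KB = 438 * 1024 = 448512 bytes
Total bytes/sec = 448512 * 2331 = 1045481472
Total bits/sec = 1045481472 * 8 = 8363851776
Mbps = 8363851776 / 1e6 = 8363.85

8363.85 Mbps


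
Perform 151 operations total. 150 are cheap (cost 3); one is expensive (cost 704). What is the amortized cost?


Formula: Amortized cost = Total cost / Operations
Total cost = (150 * 3) + (1 * 704)
Total cost = 450 + 704 = 1154
Amortized = 1154 / 151 = 7.6424

7.6424


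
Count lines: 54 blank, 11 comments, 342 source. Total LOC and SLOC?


Total LOC = blank + comment + code
Total LOC = 54 + 11 + 342 = 407
SLOC (source only) = code = 342

Total LOC: 407, SLOC: 342


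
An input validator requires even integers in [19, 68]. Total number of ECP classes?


Constraint: even integers in [19, 68]
Class 1: x < 19 — out-of-range invalid
Class 2: x in [19,68] but odd — wrong type invalid
Class 3: x in [19,68] and even — valid
Class 4: x > 68 — out-of-range invalid
Total equivalence classes: 4

4 equivalence classes


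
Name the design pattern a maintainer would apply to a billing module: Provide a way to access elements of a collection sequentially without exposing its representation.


This matches the Iterator pattern

Iterator


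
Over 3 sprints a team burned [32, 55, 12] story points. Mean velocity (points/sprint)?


Formula: Avg velocity = Total points / Number of sprints
Points: [32, 55, 12]
Sum = 32 + 55 + 12 = 99
Avg velocity = 99 / 3 = 33.0 points/sprint

33.0 points/sprint


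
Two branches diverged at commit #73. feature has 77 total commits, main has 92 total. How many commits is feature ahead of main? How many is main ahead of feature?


Common ancestor: commit #73
feature commits after divergence: 77 - 73 = 4
main commits after divergence: 92 - 73 = 19
feature is 4 commits ahead of main
main is 19 commits ahead of feature

feature ahead: 4, main ahead: 19


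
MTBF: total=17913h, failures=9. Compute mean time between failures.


Formula: MTBF = Total operating time / Number of failures
MTBF = 17913 / 9
MTBF = 1990.33 hours

1990.33 hours


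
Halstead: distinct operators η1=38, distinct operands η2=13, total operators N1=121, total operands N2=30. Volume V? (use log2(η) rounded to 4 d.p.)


Formula: V = N * log2(η), where N = N1 + N2 and η = η1 + η2
η = 38 + 13 = 51
N = 121 + 30 = 151
log2(51) ≈ 5.6724
V = 151 * 5.6724 = 856.53

856.53


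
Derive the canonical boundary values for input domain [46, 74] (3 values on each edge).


Range: [46, 74]
Boundaries: just below min, min, min+1, max-1, max, just above max
Values: [45, 46, 47, 73, 74, 75]

[45, 46, 47, 73, 74, 75]


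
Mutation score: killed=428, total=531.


Mutation score = killed / total * 100
Mutation score = 428 / 531 * 100
Mutation score = 80.6%

80.6%


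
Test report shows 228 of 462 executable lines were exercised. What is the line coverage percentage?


Coverage = covered / total * 100
Coverage = 228 / 462 * 100
Coverage = 49.35%

49.35%


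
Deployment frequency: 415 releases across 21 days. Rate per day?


Formula: deployments per day = releases / days
= 415 / 21
= 19.762 deploys/day
(equivalently, 138.33 deploys/week)

19.762 deploys/day


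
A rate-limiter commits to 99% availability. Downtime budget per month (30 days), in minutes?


Formula: allowed downtime = period * (100 - SLA) / 100
Period (month (30 days)) = 43200 minutes
Unavailability fraction = (100 - 99.0) / 100
Allowed downtime = 43200 * (100 - 99.0) / 100
Allowed downtime = 432.0 minutes

432.0 minutes


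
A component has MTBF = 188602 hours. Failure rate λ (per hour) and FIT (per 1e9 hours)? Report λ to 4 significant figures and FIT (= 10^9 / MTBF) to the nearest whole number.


Formula: λ = 1 / MTBF; FIT = λ × 1e9 = 1e9 / MTBF
λ = 1 / 188602 ≈ 5.302e-06 failures/hour
FIT = 1e9 / 188602 ≈ 5302 failures per 1e9 hours (nearest whole number)

λ = 5.302e-06 /h, FIT = 5302


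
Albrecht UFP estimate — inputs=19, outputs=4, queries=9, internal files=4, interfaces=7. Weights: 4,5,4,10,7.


UFP = EI*4 + EO*5 + EQ*4 + ILF*10 + EIF*7
UFP = 19*4 + 4*5 + 9*4 + 4*10 + 7*7
UFP = 76 + 20 + 36 + 40 + 49
UFP = 221

221


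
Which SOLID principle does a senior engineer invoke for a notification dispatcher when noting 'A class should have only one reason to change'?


This describes the Single Responsibility Principle (SRP)

Single Responsibility Principle (SRP)


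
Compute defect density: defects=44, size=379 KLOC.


Defect density = defects / KLOC
Defect density = 44 / 379
Defect density = 0.116 defects/KLOC

0.116 defects/KLOC


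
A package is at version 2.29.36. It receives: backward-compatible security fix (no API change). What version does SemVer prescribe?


Current: 2.29.36
Change category: 'backward-compatible security fix (no API change)' → patch bump
SemVer rule: patch bump → increment PATCH (MAJOR and MINOR unchanged)
New: 2.29.37

2.29.37


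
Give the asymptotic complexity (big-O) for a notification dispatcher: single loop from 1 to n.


Reasoning: one pass through n items
Complexity: O(n)

O(n)


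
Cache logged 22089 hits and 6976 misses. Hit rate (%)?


Formula: hit rate = hits / (hits + misses) * 100
hit rate = 22089 / (22089 + 6976) * 100
hit rate = 22089 / 29065 * 100
hit rate = 76.0%

76.0%


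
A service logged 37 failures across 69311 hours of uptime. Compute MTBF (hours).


Formula: MTBF = Total operating time / Number of failures
MTBF = 69311 / 37
MTBF = 1873.27 hours

1873.27 hours


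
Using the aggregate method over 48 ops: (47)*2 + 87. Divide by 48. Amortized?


Formula: Amortized cost = Total cost / Operations
Total cost = (47 * 2) + (1 * 87)
Total cost = 94 + 87 = 181
Amortized = 181 / 48 = 3.7708

3.7708


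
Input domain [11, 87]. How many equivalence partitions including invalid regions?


Valid range: [11, 87]
Class 1: x < 11 — invalid
Class 2: 11 ≤ x ≤ 87 — valid
Class 3: x > 87 — invalid
Total equivalence classes: 3

3 equivalence classes


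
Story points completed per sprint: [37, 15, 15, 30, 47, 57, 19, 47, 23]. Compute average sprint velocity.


Formula: Avg velocity = Total points / Number of sprints
Points: [37, 15, 15, 30, 47, 57, 19, 47, 23]
Sum = 37 + 15 + 15 + 30 + 47 + 57 + 19 + 47 + 23 = 290
Avg velocity = 290 / 9 = 32.22 points/sprint

32.22 points/sprint


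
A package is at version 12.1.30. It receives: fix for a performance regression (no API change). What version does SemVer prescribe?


Current: 12.1.30
Change category: 'fix for a performance regression (no API change)' → patch bump
SemVer rule: patch bump → increment PATCH (MAJOR and MINOR unchanged)
New: 12.1.31

12.1.31


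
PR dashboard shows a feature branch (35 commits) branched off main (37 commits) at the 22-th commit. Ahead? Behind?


Common ancestor: commit #22
feature commits after divergence: 35 - 22 = 13
main commits after divergence: 37 - 22 = 15
feature is 13 commits ahead of main
main is 15 commits ahead of feature

feature ahead: 13, main ahead: 15


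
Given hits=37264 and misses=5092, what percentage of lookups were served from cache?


Formula: hit rate = hits / (hits + misses) * 100
hit rate = 37264 / (37264 + 5092) * 100
hit rate = 37264 / 42356 * 100
hit rate = 87.98%

87.98%


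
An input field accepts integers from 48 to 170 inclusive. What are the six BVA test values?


Range: [48, 170]
Boundaries: just below min, min, min+1, max-1, max, just above max
Values: [47, 48, 49, 169, 170, 171]

[47, 48, 49, 169, 170, 171]


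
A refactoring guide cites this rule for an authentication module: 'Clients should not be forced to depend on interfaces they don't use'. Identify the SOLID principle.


This describes the Interface Segregation Principle (ISP)

Interface Segregation Principle (ISP)


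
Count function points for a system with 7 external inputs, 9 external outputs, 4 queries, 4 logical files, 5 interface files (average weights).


UFP = EI*4 + EO*5 + EQ*4 + ILF*10 + EIF*7
UFP = 7*4 + 9*5 + 4*4 + 4*10 + 5*7
UFP = 28 + 45 + 16 + 40 + 35
UFP = 164

164


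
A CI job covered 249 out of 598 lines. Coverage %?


Coverage = covered / total * 100
Coverage = 249 / 598 * 100
Coverage = 41.64%

41.64%


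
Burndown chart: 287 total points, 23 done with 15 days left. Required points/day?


Formula: Required rate = Remaining points / Days left
Remaining = 287 - 23 = 264 points
Required rate = 264 / 15 = 17.6 points/day

17.6 points/day
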